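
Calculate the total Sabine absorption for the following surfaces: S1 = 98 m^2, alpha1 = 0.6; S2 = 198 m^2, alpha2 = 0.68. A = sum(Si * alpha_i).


98 * 0.6 = 58.8
198 * 0.68 = 134.64
A_total = 58.8 + 134.64 = 193.44 m^2


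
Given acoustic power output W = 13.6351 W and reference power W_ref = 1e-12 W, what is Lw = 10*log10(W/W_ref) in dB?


W / W_ref = 13.6351 / 1e-12 = 1.36351e+13
Lw = 10 * log10(1.36351e+13) = 131.35 dB


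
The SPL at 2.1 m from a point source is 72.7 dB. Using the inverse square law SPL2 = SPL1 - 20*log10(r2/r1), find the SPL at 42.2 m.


r2/r1 = 42.2/2.1 = 20.0952
Correction = 20*log10(20.0952) = 26.0618 dB
SPL2 = 72.7 - 26.0618 = 46.638 dB


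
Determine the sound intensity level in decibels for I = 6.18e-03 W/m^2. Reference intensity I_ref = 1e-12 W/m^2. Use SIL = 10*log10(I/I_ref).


I / I_ref = 6.18e-03 / 1e-12 = 6.18e+09
SIL = 10 * log10(6.18e+09) = 97.91 dB


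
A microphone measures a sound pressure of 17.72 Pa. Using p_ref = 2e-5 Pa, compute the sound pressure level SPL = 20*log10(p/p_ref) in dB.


p / p_ref = 17.72 / 2e-5 = 886000
SPL = 20 * log10(886000) = 118.95 dB


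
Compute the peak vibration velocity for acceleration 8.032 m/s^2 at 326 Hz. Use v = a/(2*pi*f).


omega = 2*pi*f = 2*pi*326 = 2048.32 rad/s
v = a / omega = 8.032 / 2048.32 = 0.0039213 m/s


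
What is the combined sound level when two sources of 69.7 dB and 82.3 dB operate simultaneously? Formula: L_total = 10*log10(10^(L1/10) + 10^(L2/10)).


10^(69.7/10) = 9.33254e+06
10^(82.3/10) = 1.69824e+08
Sum = 9.33254e+06 + 1.69824e+08 = 1.79157e+08
L_total = 10*log10(1.79157e+08) = 82.532 dB


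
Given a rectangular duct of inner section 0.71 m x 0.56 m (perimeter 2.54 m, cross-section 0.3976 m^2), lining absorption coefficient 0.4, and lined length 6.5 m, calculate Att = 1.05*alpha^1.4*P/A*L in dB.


alpha^1.4 = 0.4^1.4 = 0.277258
Attenuation rate = 1.05 * alpha^1.4 * P / A
= 1.05 * 0.277258 * 2.54 / 0.3976 = 1.85978 dB/m
Total Att = 1.85978 * 6.5 = 12.089 dB


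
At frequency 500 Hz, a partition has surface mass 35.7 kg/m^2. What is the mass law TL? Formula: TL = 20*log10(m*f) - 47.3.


m * f = 35.7 * 500 = 17850
20*log10(17850) = 85.0328 dB
TL = 85.0328 - 47.3 = 37.733 dB


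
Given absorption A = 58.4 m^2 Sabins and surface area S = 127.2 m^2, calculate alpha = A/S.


Absorption coefficient = absorbed power / incident power
alpha = A / S = 58.4 / 127.2 = 0.45912


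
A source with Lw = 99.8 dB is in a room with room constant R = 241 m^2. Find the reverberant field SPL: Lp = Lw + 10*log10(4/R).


4/R = 4/241 = 0.0165975
Lp = 99.8 + 10*log10(0.0165975) = 82 dB


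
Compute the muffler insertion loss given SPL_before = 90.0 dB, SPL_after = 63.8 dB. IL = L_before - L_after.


Insertion loss = SPL without muffler - SPL with muffler
IL = 90.0 - 63.8 = 26.2 dB


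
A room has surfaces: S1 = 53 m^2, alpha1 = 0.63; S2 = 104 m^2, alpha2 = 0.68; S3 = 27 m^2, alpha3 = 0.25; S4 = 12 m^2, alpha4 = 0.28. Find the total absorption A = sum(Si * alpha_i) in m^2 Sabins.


53 * 0.63 = 33.39
104 * 0.68 = 70.72
27 * 0.25 = 6.75
12 * 0.28 = 3.36
A_total = 33.39 + 70.72 + 6.75 + 3.36 = 114.22 m^2


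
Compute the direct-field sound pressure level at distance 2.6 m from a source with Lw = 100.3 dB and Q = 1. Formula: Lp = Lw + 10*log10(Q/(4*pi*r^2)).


4*pi*r^2 = 4*pi*2.6^2 = 84.9487 m^2
Q / (4*pi*r^2) = 1 / 84.9487 = 0.0117718
Lp = 100.3 + 10*log10(0.0117718) = 81.008 dB


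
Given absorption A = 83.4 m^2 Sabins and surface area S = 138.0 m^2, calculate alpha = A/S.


Absorption coefficient = absorbed power / incident power
alpha = A / S = 83.4 / 138.0 = 0.60435


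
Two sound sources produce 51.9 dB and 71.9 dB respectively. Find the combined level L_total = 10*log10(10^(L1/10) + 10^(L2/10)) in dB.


10^(51.9/10) = 154882
10^(71.9/10) = 1.54882e+07
Sum = 154882 + 1.54882e+07 = 1.56431e+07
L_total = 10*log10(1.56431e+07) = 71.943 dB


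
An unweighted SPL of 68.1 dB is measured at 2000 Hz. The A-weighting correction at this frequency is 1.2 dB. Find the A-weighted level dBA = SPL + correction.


A-weighting table: 2000 Hz -> 1.2 dB correction
SPL_A = SPL + correction = 68.1 + (1.2) = 69.3 dBA


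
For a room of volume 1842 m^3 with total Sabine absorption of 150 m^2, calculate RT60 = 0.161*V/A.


RT60 = 0.161 * 1842 / 150 = 1.9771 s


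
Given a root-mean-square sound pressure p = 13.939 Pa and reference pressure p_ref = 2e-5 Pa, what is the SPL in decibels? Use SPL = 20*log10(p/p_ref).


p / p_ref = 13.939 / 2e-5 = 696950
SPL = 20 * log10(696950) = 116.86 dB


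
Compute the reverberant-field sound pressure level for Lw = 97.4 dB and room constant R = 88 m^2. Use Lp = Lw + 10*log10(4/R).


4/R = 4/88 = 0.0454545
Lp = 97.4 + 10*log10(0.0454545) = 83.976 dB


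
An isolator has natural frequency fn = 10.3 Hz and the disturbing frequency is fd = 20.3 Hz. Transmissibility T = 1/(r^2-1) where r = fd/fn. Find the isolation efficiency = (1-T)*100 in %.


r = 20.3 / 10.3 = 1.97087
r^2 - 1 = 1.97087^2 - 1 = 2.88433
T = 1/2.88433 = 0.346701
Efficiency = (1 - 0.346701)*100 = 65.33 %


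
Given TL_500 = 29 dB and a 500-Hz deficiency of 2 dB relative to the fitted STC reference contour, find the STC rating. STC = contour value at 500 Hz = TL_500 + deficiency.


By ASTM E413, STC = value of the fitted reference contour at 500 Hz.
Contour value at 500 Hz = TL_500 + deficiency = 29 + 2 = 31
STC = 31


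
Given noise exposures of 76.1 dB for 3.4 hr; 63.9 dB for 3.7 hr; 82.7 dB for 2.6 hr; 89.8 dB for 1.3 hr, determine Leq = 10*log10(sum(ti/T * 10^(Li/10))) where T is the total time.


T_total = 3.4 + 3.7 + 2.6 + 1.3 = 11.0 hr
(3.4/11.0) * 10^(76.1/10) = 1.25918e+07
(3.7/11.0) * 10^(63.9/10) = 825675
(2.6/11.0) * 10^(82.7/10) = 4.4013e+07
(1.3/11.0) * 10^(89.8/10) = 1.12863e+08
Sum = 1.25918e+07 + 825675 + 4.4013e+07 + 1.12863e+08 = 1.70293e+08
Leq = 10*log10(1.70293e+08) = 82.312 dB


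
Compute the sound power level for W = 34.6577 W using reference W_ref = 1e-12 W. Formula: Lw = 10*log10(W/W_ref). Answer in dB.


W / W_ref = 34.6577 / 1e-12 = 3.46577e+13
Lw = 10 * log10(3.46577e+13) = 135.4 dB


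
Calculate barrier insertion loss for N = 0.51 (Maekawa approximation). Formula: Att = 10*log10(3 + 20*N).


3 + 20*N = 3 + 20*0.51 = 13.2
Att = 10*log10(13.2) = 11.206 dB


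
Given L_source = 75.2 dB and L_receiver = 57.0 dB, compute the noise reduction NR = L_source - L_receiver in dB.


NR = L_source - L_receiver (difference between source and receiving room levels)
NR = 75.2 - 57.0 = 18.2 dB


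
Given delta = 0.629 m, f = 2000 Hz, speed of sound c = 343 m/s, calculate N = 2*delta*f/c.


N = 2*delta*f/c = 2*delta/lambda, where lambda = c/f
lambda = 343 / 2000 = 0.1715 m
N = 2 * 0.629 / 0.1715 = 7.3353


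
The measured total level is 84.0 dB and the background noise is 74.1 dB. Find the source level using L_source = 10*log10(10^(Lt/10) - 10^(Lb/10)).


10^(84.0/10) = 2.51189e+08
10^(74.1/10) = 2.5704e+07
Difference = 2.51189e+08 - 2.5704e+07 = 2.25485e+08
L_source = 10*log10(2.25485e+08) = 83.531 dB


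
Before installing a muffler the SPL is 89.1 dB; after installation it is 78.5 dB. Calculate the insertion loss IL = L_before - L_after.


Insertion loss = SPL without muffler - SPL with muffler
IL = 89.1 - 78.5 = 10.6 dB


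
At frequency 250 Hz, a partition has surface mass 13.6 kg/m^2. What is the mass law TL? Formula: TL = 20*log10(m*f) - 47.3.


m * f = 13.6 * 250 = 3400
20*log10(3400) = 70.6296 dB
TL = 70.6296 - 47.3 = 23.33 dB


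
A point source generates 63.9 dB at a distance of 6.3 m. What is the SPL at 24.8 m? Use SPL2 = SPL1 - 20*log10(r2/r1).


r2/r1 = 24.8/6.3 = 3.93651
Correction = 20*log10(3.93651) = 11.9022 dB
SPL2 = 63.9 - 11.9022 = 51.998 dB


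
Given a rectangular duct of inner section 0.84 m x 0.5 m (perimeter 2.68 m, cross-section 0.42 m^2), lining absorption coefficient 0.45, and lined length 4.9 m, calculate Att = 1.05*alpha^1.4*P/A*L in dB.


alpha^1.4 = 0.45^1.4 = 0.326962
Attenuation rate = 1.05 * alpha^1.4 * P / A
= 1.05 * 0.326962 * 2.68 / 0.42 = 2.19065 dB/m
Total Att = 2.19065 * 4.9 = 10.734 dB


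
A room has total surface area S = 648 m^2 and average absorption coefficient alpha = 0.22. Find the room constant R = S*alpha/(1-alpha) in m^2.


R = 648 * 0.22 / (1 - 0.22) = 182.77 m^2


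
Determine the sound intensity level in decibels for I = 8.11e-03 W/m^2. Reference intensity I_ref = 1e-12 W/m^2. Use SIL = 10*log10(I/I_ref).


I / I_ref = 8.11e-03 / 1e-12 = 8.11e+09
SIL = 10 * log10(8.11e+09) = 99.09 dB


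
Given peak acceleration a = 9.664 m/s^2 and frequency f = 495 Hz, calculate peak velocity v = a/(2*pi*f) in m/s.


omega = 2*pi*f = 2*pi*495 = 3110.18 rad/s
v = a / omega = 9.664 / 3110.18 = 0.0031072 m/s


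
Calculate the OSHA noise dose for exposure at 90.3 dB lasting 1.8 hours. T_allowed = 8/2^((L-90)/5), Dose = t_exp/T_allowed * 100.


T_allowed = 8 / 2^((90.3 - 90)/5) = 7.67411 hr
Dose = 1.8 / 7.67411 * 100 = 23.455 %


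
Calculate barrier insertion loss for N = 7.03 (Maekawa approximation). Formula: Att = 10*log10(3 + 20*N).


3 + 20*N = 3 + 20*7.03 = 143.6
Att = 10*log10(143.6) = 21.572 dB


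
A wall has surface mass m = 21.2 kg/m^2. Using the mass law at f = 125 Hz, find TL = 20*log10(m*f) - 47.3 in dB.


m * f = 21.2 * 125 = 2650
20*log10(2650) = 68.4649 dB
TL = 68.4649 - 47.3 = 21.165 dB


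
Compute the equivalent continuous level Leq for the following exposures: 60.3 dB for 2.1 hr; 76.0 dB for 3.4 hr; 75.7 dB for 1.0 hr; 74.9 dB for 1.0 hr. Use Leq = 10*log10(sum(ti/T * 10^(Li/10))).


T_total = 2.1 + 3.4 + 1.0 + 1.0 = 7.5 hr
(2.1/7.5) * 10^(60.3/10) = 300025
(3.4/7.5) * 10^(76.0/10) = 1.80475e+07
(1.0/7.5) * 10^(75.7/10) = 4.9538e+06
(1.0/7.5) * 10^(74.9/10) = 4.12039e+06
Sum = 300025 + 1.80475e+07 + 4.9538e+06 + 4.12039e+06 = 2.74217e+07
Leq = 10*log10(2.74217e+07) = 74.381 dB


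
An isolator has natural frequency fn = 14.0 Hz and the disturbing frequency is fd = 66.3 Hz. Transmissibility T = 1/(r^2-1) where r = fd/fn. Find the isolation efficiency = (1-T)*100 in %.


r = 66.3 / 14.0 = 4.73571
r^2 - 1 = 4.73571^2 - 1 = 21.4269
T = 1/21.4269 = 0.0466703
Efficiency = (1 - 0.0466703)*100 = 95.333 %


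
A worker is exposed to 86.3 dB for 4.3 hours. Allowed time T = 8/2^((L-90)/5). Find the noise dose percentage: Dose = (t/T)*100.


T_allowed = 8 / 2^((86.3 - 90)/5) = 13.3614 hr
Dose = 4.3 / 13.3614 * 100 = 32.182 %


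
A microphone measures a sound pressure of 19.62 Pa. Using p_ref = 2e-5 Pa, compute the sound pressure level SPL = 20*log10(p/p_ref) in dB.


p / p_ref = 19.62 / 2e-5 = 981000
SPL = 20 * log10(981000) = 119.83 dB


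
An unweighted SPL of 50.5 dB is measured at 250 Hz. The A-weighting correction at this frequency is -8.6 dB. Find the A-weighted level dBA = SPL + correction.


A-weighting table: 250 Hz -> -8.6 dB correction
SPL_A = SPL + correction = 50.5 + (-8.6) = 41.9 dBA


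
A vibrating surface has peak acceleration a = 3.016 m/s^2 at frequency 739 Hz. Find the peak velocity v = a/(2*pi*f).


omega = 2*pi*f = 2*pi*739 = 4643.27 rad/s
v = a / omega = 3.016 / 4643.27 = 0.00064954 m/s


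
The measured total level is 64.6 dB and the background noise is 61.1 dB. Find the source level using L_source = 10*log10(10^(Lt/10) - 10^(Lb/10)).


10^(64.6/10) = 2.88403e+06
10^(61.1/10) = 1.28825e+06
Difference = 2.88403e+06 - 1.28825e+06 = 1.59578e+06
L_source = 10*log10(1.59578e+06) = 62.03 dB


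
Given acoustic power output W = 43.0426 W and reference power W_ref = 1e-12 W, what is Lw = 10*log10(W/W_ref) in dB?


W / W_ref = 43.0426 / 1e-12 = 4.30426e+13
Lw = 10 * log10(4.30426e+13) = 136.34 dB


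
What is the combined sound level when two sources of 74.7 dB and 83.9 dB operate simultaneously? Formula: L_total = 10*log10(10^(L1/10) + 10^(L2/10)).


10^(74.7/10) = 2.95121e+07
10^(83.9/10) = 2.45471e+08
Sum = 2.95121e+07 + 2.45471e+08 = 2.74983e+08
L_total = 10*log10(2.74983e+08) = 84.393 dB


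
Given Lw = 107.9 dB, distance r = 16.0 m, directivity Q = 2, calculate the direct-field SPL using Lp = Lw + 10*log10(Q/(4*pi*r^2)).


4*pi*r^2 = 4*pi*16.0^2 = 3216.99 m^2
Q / (4*pi*r^2) = 2 / 3216.99 = 0.000621699
Lp = 107.9 + 10*log10(0.000621699) = 75.836 dB


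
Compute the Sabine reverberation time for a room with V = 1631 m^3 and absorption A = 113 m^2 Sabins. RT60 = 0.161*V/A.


RT60 = 0.161 * 1631 / 113 = 2.3238 s


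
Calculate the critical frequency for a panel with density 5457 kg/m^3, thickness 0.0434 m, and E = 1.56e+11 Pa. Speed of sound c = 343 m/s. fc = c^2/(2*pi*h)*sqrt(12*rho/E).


12*rho/E = 12*5457/1.56e+11 = 4.19769e-07
sqrt(12*rho/E) = sqrt(4.19769e-07) = 0.000647896
c^2/(2*pi*h) = 343^2/(2*pi*0.0434) = 431438
fc = 431438 * 0.000647896 = 279.53 Hz


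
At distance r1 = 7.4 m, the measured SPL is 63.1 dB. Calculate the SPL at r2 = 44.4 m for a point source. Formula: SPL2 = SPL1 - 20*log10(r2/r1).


r2/r1 = 44.4/7.4 = 6
Correction = 20*log10(6) = 15.563 dB
SPL2 = 63.1 - 15.563 = 47.537 dB


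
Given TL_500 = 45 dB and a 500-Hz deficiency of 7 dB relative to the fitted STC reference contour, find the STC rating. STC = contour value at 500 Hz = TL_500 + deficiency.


By ASTM E413, STC = value of the fitted reference contour at 500 Hz.
Contour value at 500 Hz = TL_500 + deficiency = 45 + 7 = 52
STC = 52


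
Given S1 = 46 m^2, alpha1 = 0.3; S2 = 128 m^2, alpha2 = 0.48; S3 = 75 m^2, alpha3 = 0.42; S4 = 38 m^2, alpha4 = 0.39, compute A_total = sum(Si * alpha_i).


46 * 0.3 = 13.8
128 * 0.48 = 61.44
75 * 0.42 = 31.5
38 * 0.39 = 14.82
A_total = 13.8 + 61.44 + 31.5 + 14.82 = 121.56 m^2


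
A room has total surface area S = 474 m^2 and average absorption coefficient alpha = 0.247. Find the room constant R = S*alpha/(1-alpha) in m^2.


R = 474 * 0.247 / (1 - 0.247) = 155.48 m^2


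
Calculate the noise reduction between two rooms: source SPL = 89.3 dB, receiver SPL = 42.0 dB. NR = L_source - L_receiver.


NR = L_source - L_receiver (difference between source and receiving room levels)
NR = 89.3 - 42.0 = 47.3 dB


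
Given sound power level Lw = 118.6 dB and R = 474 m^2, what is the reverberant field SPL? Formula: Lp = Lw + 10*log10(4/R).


4/R = 4/474 = 0.00843882
Lp = 118.6 + 10*log10(0.00843882) = 97.863 dB


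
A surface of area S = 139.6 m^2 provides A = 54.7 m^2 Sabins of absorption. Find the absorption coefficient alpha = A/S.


Absorption coefficient = absorbed power / incident power
alpha = A / S = 54.7 / 139.6 = 0.39183


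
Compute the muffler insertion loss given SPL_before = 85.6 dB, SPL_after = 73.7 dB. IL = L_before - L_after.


Insertion loss = SPL without muffler - SPL with muffler
IL = 85.6 - 73.7 = 11.9 dB


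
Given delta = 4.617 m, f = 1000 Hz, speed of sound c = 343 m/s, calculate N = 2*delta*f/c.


N = 2*delta*f/c = 2*delta/lambda, where lambda = c/f
lambda = 343 / 1000 = 0.343 m
N = 2 * 4.617 / 0.343 = 26.921


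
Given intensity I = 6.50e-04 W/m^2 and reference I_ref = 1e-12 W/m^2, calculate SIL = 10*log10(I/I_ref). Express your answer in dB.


I / I_ref = 6.50e-04 / 1e-12 = 6.5e+08
SIL = 10 * log10(6.5e+08) = 88.129 dB


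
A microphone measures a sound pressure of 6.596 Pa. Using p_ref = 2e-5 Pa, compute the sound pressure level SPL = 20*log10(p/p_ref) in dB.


p / p_ref = 6.596 / 2e-5 = 329800
SPL = 20 * log10(329800) = 110.37 dB


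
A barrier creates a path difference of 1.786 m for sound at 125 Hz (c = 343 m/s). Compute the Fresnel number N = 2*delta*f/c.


N = 2*delta*f/c = 2*delta/lambda, where lambda = c/f
lambda = 343 / 125 = 2.744 m
N = 2 * 1.786 / 2.744 = 1.3017


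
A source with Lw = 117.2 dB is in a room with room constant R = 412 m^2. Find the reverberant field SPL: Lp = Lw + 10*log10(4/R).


4/R = 4/412 = 0.00970874
Lp = 117.2 + 10*log10(0.00970874) = 97.072 dB


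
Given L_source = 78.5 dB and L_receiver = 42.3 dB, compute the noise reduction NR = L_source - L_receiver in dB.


NR = L_source - L_receiver (difference between source and receiving room levels)
NR = 78.5 - 42.3 = 36.2 dB


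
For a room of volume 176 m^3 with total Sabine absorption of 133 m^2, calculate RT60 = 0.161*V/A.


RT60 = 0.161 * 176 / 133 = 0.21305 s


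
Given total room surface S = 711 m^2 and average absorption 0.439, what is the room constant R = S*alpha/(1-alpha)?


R = 711 * 0.439 / (1 - 0.439) = 556.38 m^2


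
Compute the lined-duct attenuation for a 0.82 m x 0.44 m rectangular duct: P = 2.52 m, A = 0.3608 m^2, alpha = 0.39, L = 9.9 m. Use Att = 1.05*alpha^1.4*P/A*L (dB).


alpha^1.4 = 0.39^1.4 = 0.267603
Attenuation rate = 1.05 * alpha^1.4 * P / A
= 1.05 * 0.267603 * 2.52 / 0.3608 = 1.96252 dB/m
Total Att = 1.96252 * 9.9 = 19.429 dB


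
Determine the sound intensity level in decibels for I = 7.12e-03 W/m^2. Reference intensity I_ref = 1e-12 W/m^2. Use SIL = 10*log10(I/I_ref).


I / I_ref = 7.12e-03 / 1e-12 = 7.12e+09
SIL = 10 * log10(7.12e+09) = 98.525 dB


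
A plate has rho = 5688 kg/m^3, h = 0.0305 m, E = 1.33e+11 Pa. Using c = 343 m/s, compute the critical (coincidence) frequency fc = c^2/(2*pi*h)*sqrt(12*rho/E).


12*rho/E = 12*5688/1.33e+11 = 5.13203e-07
sqrt(12*rho/E) = sqrt(5.13203e-07) = 0.000716382
c^2/(2*pi*h) = 343^2/(2*pi*0.0305) = 613915
fc = 613915 * 0.000716382 = 439.8 Hz


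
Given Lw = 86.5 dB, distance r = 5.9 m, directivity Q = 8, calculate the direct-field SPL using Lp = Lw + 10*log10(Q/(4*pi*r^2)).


4*pi*r^2 = 4*pi*5.9^2 = 437.435 m^2
Q / (4*pi*r^2) = 8 / 437.435 = 0.0182884
Lp = 86.5 + 10*log10(0.0182884) = 69.122 dB


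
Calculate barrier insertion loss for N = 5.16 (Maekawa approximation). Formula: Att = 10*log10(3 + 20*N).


3 + 20*N = 3 + 20*5.16 = 106.2
Att = 10*log10(106.2) = 20.261 dB


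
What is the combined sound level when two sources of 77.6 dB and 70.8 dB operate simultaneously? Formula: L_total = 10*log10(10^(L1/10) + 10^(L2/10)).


10^(77.6/10) = 5.7544e+07
10^(70.8/10) = 1.20226e+07
Sum = 5.7544e+07 + 1.20226e+07 = 6.95666e+07
L_total = 10*log10(6.95666e+07) = 78.424 dB


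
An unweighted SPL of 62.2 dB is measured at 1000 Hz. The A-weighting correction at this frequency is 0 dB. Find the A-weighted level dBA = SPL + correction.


A-weighting table: 1000 Hz -> 0 dB correction
SPL_A = SPL + correction = 62.2 + (0) = 62.2 dBA


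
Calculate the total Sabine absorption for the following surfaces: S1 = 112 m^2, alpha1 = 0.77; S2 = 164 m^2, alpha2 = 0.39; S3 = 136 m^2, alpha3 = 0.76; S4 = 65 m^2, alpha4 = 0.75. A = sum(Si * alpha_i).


112 * 0.77 = 86.24
164 * 0.39 = 63.96
136 * 0.76 = 103.36
65 * 0.75 = 48.75
A_total = 86.24 + 63.96 + 103.36 + 48.75 = 302.31 m^2


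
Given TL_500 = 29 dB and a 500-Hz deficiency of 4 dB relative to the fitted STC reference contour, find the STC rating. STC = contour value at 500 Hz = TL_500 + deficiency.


By ASTM E413, STC = value of the fitted reference contour at 500 Hz.
Contour value at 500 Hz = TL_500 + deficiency = 29 + 4 = 33
STC = 33


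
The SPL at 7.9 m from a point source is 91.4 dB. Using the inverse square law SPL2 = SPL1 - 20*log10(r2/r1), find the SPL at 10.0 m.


r2/r1 = 10.0/7.9 = 1.26582
Correction = 20*log10(1.26582) = 2.04744 dB
SPL2 = 91.4 - 2.04744 = 89.353 dB


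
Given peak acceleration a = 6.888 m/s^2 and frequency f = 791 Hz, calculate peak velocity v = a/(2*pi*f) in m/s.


omega = 2*pi*f = 2*pi*791 = 4970 rad/s
v = a / omega = 6.888 / 4970 = 0.0013859 m/s


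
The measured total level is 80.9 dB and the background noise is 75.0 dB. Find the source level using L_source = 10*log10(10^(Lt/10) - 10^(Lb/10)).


10^(80.9/10) = 1.23027e+08
10^(75.0/10) = 3.16228e+07
Difference = 1.23027e+08 - 3.16228e+07 = 9.14042e+07
L_source = 10*log10(9.14042e+07) = 79.61 dB


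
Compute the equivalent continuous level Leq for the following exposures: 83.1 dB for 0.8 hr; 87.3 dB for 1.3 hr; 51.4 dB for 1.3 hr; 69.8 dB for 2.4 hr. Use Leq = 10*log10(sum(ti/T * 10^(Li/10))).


T_total = 0.8 + 1.3 + 1.3 + 2.4 = 5.8 hr
(0.8/5.8) * 10^(83.1/10) = 2.81619e+07
(1.3/5.8) * 10^(87.3/10) = 1.20369e+08
(1.3/5.8) * 10^(51.4/10) = 30939.6
(2.4/5.8) * 10^(69.8/10) = 3.95169e+06
Sum = 2.81619e+07 + 1.20369e+08 + 30939.6 + 3.95169e+06 = 1.52514e+08
Leq = 10*log10(1.52514e+08) = 81.833 dB


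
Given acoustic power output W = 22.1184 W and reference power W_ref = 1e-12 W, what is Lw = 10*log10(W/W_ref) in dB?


W / W_ref = 22.1184 / 1e-12 = 2.21184e+13
Lw = 10 * log10(2.21184e+13) = 133.45 dB


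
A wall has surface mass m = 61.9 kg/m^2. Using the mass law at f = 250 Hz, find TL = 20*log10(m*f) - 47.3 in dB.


m * f = 61.9 * 250 = 15475
20*log10(15475) = 83.7926 dB
TL = 83.7926 - 47.3 = 36.493 dB


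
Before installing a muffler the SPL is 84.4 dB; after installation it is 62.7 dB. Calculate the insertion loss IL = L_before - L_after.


Insertion loss = SPL without muffler - SPL with muffler
IL = 84.4 - 62.7 = 21.7 dB


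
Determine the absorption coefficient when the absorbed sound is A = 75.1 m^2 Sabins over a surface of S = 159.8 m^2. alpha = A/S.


Absorption coefficient = absorbed power / incident power
alpha = A / S = 75.1 / 159.8 = 0.46996


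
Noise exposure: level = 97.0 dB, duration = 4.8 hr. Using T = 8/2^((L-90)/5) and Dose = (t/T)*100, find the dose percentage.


T_allowed = 8 / 2^((97.0 - 90)/5) = 3.03143 hr
Dose = 4.8 / 3.03143 * 100 = 158.34 %


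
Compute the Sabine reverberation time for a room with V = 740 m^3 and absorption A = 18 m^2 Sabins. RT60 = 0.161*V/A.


RT60 = 0.161 * 740 / 18 = 6.6189 s


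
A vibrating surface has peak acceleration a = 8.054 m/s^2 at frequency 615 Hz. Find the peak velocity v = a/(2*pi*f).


omega = 2*pi*f = 2*pi*615 = 3864.16 rad/s
v = a / omega = 8.054 / 3864.16 = 0.0020843 m/s


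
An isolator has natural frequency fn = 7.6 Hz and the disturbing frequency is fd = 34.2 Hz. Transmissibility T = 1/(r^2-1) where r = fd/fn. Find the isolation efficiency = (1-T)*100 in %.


r = 34.2 / 7.6 = 4.5
r^2 - 1 = 4.5^2 - 1 = 19.25
T = 1/19.25 = 0.0519481
Efficiency = (1 - 0.0519481)*100 = 94.805 %


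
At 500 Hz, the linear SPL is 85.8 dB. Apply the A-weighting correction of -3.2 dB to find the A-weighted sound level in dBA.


A-weighting table: 500 Hz -> -3.2 dB correction
SPL_A = SPL + correction = 85.8 + (-3.2) = 82.6 dBA


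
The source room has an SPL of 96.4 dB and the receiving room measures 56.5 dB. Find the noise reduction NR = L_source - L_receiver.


NR = L_source - L_receiver (difference between source and receiving room levels)
NR = 96.4 - 56.5 = 39.9 dB


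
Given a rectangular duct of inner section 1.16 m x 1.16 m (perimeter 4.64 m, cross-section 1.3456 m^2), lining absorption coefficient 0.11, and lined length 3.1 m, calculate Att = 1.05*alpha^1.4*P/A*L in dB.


alpha^1.4 = 0.11^1.4 = 0.0454935
Attenuation rate = 1.05 * alpha^1.4 * P / A
= 1.05 * 0.0454935 * 4.64 / 1.3456 = 0.164718 dB/m
Total Att = 0.164718 * 3.1 = 0.51063 dB


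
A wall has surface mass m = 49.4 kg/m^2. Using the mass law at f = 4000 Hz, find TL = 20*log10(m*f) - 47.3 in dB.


m * f = 49.4 * 4000 = 197600
20*log10(197600) = 105.916 dB
TL = 105.916 - 47.3 = 58.616 dB


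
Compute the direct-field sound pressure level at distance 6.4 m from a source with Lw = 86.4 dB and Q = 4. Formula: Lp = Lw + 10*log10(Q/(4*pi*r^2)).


4*pi*r^2 = 4*pi*6.4^2 = 514.719 m^2
Q / (4*pi*r^2) = 4 / 514.719 = 0.00777123
Lp = 86.4 + 10*log10(0.00777123) = 65.305 dB


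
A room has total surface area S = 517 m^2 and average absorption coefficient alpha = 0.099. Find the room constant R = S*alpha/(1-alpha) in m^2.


R = 517 * 0.099 / (1 - 0.099) = 56.807 m^2


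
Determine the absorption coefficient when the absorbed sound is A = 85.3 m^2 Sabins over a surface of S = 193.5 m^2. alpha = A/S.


Absorption coefficient = absorbed power / incident power
alpha = A / S = 85.3 / 193.5 = 0.44083


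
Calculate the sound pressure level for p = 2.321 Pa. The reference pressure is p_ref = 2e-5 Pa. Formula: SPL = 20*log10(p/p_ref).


p / p_ref = 2.321 / 2e-5 = 116050
SPL = 20 * log10(116050) = 101.29 dB


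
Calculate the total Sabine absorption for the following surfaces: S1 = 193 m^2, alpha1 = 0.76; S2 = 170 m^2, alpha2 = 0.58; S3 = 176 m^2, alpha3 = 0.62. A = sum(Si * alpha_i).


193 * 0.76 = 146.68
170 * 0.58 = 98.6
176 * 0.62 = 109.12
A_total = 146.68 + 98.6 + 109.12 = 354.4 m^2


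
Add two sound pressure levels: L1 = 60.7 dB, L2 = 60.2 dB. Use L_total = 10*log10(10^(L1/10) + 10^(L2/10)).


10^(60.7/10) = 1.1749e+06
10^(60.2/10) = 1.04713e+06
Sum = 1.1749e+06 + 1.04713e+06 = 2.22203e+06
L_total = 10*log10(2.22203e+06) = 63.467 dB


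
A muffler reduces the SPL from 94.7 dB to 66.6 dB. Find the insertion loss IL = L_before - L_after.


Insertion loss = SPL without muffler - SPL with muffler
IL = 94.7 - 66.6 = 28.1 dB


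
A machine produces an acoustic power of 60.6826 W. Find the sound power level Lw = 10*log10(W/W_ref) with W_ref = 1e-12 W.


W / W_ref = 60.6826 / 1e-12 = 6.06826e+13
Lw = 10 * log10(6.06826e+13) = 137.83 dB


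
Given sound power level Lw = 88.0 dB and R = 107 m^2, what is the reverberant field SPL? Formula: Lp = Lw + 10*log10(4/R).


4/R = 4/107 = 0.0373832
Lp = 88.0 + 10*log10(0.0373832) = 73.727 dB


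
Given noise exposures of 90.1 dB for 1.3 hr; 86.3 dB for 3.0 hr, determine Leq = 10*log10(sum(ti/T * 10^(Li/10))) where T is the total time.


T_total = 1.3 + 3.0 = 4.3 hr
(1.3/4.3) * 10^(90.1/10) = 3.09368e+08
(3.0/4.3) * 10^(86.3/10) = 2.97614e+08
Sum = 3.09368e+08 + 2.97614e+08 = 6.06982e+08
Leq = 10*log10(6.06982e+08) = 87.832 dB


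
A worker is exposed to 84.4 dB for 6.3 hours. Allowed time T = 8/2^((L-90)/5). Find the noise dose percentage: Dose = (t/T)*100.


T_allowed = 8 / 2^((84.4 - 90)/5) = 17.3878 hr
Dose = 6.3 / 17.3878 * 100 = 36.232 %


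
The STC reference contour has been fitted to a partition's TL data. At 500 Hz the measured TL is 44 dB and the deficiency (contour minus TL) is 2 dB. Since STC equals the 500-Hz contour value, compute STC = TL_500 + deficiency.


By ASTM E413, STC = value of the fitted reference contour at 500 Hz.
Contour value at 500 Hz = TL_500 + deficiency = 44 + 2 = 46
STC = 46


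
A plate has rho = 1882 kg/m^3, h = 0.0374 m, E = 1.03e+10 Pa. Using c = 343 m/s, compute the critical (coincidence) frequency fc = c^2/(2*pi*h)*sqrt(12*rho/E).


12*rho/E = 12*1882/1.03e+10 = 2.19262e-06
sqrt(12*rho/E) = sqrt(2.19262e-06) = 0.00148075
c^2/(2*pi*h) = 343^2/(2*pi*0.0374) = 500653
fc = 500653 * 0.00148075 = 741.34 Hz


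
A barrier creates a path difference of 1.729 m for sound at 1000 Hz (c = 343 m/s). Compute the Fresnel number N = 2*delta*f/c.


N = 2*delta*f/c = 2*delta/lambda, where lambda = c/f
lambda = 343 / 1000 = 0.343 m
N = 2 * 1.729 / 0.343 = 10.082


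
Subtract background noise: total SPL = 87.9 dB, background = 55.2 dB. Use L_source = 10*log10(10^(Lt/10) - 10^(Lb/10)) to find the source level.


10^(87.9/10) = 6.16595e+08
10^(55.2/10) = 331131
Difference = 6.16595e+08 - 331131 = 6.16264e+08
L_source = 10*log10(6.16264e+08) = 87.898 dB


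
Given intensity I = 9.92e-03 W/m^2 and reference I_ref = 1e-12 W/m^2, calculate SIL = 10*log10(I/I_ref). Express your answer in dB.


I / I_ref = 9.92e-03 / 1e-12 = 9.92e+09
SIL = 10 * log10(9.92e+09) = 99.965 dB


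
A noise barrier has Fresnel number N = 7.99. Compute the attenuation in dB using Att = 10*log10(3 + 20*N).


3 + 20*N = 3 + 20*7.99 = 162.8
Att = 10*log10(162.8) = 22.117 dB


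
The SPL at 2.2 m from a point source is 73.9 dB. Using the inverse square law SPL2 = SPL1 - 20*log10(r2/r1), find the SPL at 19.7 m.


r2/r1 = 19.7/2.2 = 8.95455
Correction = 20*log10(8.95455) = 19.0409 dB
SPL2 = 73.9 - 19.0409 = 54.859 dB


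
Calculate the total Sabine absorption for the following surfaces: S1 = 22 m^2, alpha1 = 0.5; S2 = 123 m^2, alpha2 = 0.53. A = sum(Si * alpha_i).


22 * 0.5 = 11
123 * 0.53 = 65.19
A_total = 11 + 65.19 = 76.19 m^2


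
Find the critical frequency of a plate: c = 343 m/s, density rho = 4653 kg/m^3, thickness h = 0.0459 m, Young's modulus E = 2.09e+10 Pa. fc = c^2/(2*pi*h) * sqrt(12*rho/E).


12*rho/E = 12*4653/2.09e+10 = 2.67158e-06
sqrt(12*rho/E) = sqrt(2.67158e-06) = 0.0016345
c^2/(2*pi*h) = 343^2/(2*pi*0.0459) = 407939
fc = 407939 * 0.0016345 = 666.78 Hz


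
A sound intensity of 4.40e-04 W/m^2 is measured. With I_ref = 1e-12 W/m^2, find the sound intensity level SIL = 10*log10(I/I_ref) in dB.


I / I_ref = 4.40e-04 / 1e-12 = 4.4e+08
SIL = 10 * log10(4.4e+08) = 86.435 dB


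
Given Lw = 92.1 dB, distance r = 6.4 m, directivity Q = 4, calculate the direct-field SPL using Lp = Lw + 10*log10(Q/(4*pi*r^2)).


4*pi*r^2 = 4*pi*6.4^2 = 514.719 m^2
Q / (4*pi*r^2) = 4 / 514.719 = 0.00777123
Lp = 92.1 + 10*log10(0.00777123) = 71.005 dB


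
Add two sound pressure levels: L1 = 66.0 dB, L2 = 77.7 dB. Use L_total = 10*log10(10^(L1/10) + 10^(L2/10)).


10^(66.0/10) = 3.98107e+06
10^(77.7/10) = 5.88844e+07
Sum = 3.98107e+06 + 5.88844e+07 = 6.28655e+07
L_total = 10*log10(6.28655e+07) = 77.984 dB


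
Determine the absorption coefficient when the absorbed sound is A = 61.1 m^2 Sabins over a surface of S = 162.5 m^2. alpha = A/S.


Absorption coefficient = absorbed power / incident power
alpha = A / S = 61.1 / 162.5 = 0.376


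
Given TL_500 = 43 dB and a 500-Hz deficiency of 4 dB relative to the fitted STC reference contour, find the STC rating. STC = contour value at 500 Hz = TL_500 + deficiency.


By ASTM E413, STC = value of the fitted reference contour at 500 Hz.
Contour value at 500 Hz = TL_500 + deficiency = 43 + 4 = 47
STC = 47


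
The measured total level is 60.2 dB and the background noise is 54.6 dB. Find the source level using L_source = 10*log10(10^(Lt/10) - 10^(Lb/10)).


10^(60.2/10) = 1.04713e+06
10^(54.6/10) = 288403
Difference = 1.04713e+06 - 288403 = 758727
L_source = 10*log10(758727) = 58.801 dB


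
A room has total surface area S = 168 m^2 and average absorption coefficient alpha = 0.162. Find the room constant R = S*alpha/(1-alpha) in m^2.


R = 168 * 0.162 / (1 - 0.162) = 32.477 m^2


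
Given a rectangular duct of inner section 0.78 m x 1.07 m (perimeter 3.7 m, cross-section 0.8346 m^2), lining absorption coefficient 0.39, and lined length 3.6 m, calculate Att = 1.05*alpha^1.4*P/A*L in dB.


alpha^1.4 = 0.39^1.4 = 0.267603
Attenuation rate = 1.05 * alpha^1.4 * P / A
= 1.05 * 0.267603 * 3.7 / 0.8346 = 1.24567 dB/m
Total Att = 1.24567 * 3.6 = 4.4844 dB


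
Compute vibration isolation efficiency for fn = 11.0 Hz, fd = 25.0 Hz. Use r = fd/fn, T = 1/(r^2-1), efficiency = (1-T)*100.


r = 25.0 / 11.0 = 2.27273
r^2 - 1 = 2.27273^2 - 1 = 4.1653
T = 1/4.1653 = 0.240079
Efficiency = (1 - 0.240079)*100 = 75.992 %


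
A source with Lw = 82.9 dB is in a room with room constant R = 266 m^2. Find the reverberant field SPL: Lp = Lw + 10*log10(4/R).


4/R = 4/266 = 0.0150376
Lp = 82.9 + 10*log10(0.0150376) = 64.672 dB


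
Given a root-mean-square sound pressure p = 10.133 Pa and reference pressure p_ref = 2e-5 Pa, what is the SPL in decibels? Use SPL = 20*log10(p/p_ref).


p / p_ref = 10.133 / 2e-5 = 506650
SPL = 20 * log10(506650) = 114.09 dB


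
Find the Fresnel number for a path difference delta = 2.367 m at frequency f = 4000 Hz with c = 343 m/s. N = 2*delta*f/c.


N = 2*delta*f/c = 2*delta/lambda, where lambda = c/f
lambda = 343 / 4000 = 0.08575 m
N = 2 * 2.367 / 0.08575 = 55.207


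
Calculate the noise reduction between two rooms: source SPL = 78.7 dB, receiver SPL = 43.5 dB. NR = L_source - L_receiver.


NR = L_source - L_receiver (difference between source and receiving room levels)
NR = 78.7 - 43.5 = 35.2 dB


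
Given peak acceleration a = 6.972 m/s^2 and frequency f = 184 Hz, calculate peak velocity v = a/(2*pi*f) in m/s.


omega = 2*pi*f = 2*pi*184 = 1156.11 rad/s
v = a / omega = 6.972 / 1156.11 = 0.0060306 m/s


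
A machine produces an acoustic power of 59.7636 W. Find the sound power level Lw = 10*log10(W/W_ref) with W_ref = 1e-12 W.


W / W_ref = 59.7636 / 1e-12 = 5.97636e+13
Lw = 10 * log10(5.97636e+13) = 137.76 dB


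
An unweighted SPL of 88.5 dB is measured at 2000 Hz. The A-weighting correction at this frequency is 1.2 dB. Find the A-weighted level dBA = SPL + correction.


A-weighting table: 2000 Hz -> 1.2 dB correction
SPL_A = SPL + correction = 88.5 + (1.2) = 89.7 dBA


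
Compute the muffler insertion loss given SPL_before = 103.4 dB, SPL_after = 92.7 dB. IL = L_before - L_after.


Insertion loss = SPL without muffler - SPL with muffler
IL = 103.4 - 92.7 = 10.7 dB


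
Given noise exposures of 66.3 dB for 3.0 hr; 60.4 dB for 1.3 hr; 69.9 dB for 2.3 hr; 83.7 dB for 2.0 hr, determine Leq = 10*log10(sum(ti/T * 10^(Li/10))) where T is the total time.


T_total = 3.0 + 1.3 + 2.3 + 2.0 = 8.6 hr
(3.0/8.6) * 10^(66.3/10) = 1.48807e+06
(1.3/8.6) * 10^(60.4/10) = 165747
(2.3/8.6) * 10^(69.9/10) = 2.61354e+06
(2.0/8.6) * 10^(83.7/10) = 5.45169e+07
Sum = 1.48807e+06 + 165747 + 2.61354e+06 + 5.45169e+07 = 5.87843e+07
Leq = 10*log10(5.87843e+07) = 77.693 dB


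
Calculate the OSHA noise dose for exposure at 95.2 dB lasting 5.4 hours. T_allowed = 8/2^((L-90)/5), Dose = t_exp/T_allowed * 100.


T_allowed = 8 / 2^((95.2 - 90)/5) = 3.89062 hr
Dose = 5.4 / 3.89062 * 100 = 138.8 %


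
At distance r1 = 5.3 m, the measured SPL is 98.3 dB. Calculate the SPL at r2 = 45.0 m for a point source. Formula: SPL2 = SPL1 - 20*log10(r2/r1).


r2/r1 = 45.0/5.3 = 8.49057
Correction = 20*log10(8.49057) = 18.5787 dB
SPL2 = 98.3 - 18.5787 = 79.721 dB


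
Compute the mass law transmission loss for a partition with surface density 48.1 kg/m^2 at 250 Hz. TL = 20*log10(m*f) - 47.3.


m * f = 48.1 * 250 = 12025
20*log10(12025) = 81.6017 dB
TL = 81.6017 - 47.3 = 34.302 dB


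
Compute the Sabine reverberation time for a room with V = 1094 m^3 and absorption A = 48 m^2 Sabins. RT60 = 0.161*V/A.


RT60 = 0.161 * 1094 / 48 = 3.6695 s


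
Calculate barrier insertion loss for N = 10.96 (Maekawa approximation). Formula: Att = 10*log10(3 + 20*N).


3 + 20*N = 3 + 20*10.96 = 222.2
Att = 10*log10(222.2) = 23.467 dB


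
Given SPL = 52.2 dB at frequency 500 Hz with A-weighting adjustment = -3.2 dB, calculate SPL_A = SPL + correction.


A-weighting table: 500 Hz -> -3.2 dB correction
SPL_A = SPL + correction = 52.2 + (-3.2) = 49 dBA


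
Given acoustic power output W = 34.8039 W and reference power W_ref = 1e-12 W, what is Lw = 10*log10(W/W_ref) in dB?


W / W_ref = 34.8039 / 1e-12 = 3.48039e+13
Lw = 10 * log10(3.48039e+13) = 135.42 dB


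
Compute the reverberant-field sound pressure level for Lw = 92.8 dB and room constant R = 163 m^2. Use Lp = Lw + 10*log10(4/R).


4/R = 4/163 = 0.0245399
Lp = 92.8 + 10*log10(0.0245399) = 76.699 dB


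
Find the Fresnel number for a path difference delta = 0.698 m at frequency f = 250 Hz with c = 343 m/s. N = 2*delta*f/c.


N = 2*delta*f/c = 2*delta/lambda, where lambda = c/f
lambda = 343 / 250 = 1.372 m
N = 2 * 0.698 / 1.372 = 1.0175


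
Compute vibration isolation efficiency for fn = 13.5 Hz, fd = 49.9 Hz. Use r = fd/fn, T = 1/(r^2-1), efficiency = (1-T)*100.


r = 49.9 / 13.5 = 3.6963
r^2 - 1 = 3.6963^2 - 1 = 12.6626
T = 1/12.6626 = 0.0789727
Efficiency = (1 - 0.0789727)*100 = 92.103 %


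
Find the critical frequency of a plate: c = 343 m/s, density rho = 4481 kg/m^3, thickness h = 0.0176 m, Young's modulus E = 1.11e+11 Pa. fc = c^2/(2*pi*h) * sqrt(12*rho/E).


12*rho/E = 12*4481/1.11e+11 = 4.84432e-07
sqrt(12*rho/E) = sqrt(4.84432e-07) = 0.000696011
c^2/(2*pi*h) = 343^2/(2*pi*0.0176) = 1.06389e+06
fc = 1.06389e+06 * 0.000696011 = 740.48 Hz


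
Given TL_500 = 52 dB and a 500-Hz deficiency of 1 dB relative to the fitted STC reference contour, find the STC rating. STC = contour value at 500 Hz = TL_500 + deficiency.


By ASTM E413, STC = value of the fitted reference contour at 500 Hz.
Contour value at 500 Hz = TL_500 + deficiency = 52 + 1 = 53
STC = 53


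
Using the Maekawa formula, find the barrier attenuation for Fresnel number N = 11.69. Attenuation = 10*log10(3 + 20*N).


3 + 20*N = 3 + 20*11.69 = 236.8
Att = 10*log10(236.8) = 23.744 dB


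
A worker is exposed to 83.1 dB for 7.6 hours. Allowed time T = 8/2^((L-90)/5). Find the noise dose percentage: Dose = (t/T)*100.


T_allowed = 8 / 2^((83.1 - 90)/5) = 20.8215 hr
Dose = 7.6 / 20.8215 * 100 = 36.501 %


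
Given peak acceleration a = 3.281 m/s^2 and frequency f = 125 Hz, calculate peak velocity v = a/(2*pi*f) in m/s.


omega = 2*pi*f = 2*pi*125 = 785.398 rad/s
v = a / omega = 3.281 / 785.398 = 0.0041775 m/s


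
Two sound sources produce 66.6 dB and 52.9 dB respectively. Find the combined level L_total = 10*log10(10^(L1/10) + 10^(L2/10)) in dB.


10^(66.6/10) = 4.57088e+06
10^(52.9/10) = 194984
Sum = 4.57088e+06 + 194984 = 4.76586e+06
L_total = 10*log10(4.76586e+06) = 66.781 dB


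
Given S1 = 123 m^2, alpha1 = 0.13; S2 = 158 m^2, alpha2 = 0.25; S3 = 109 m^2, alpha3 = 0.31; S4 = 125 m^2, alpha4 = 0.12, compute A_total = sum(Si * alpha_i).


123 * 0.13 = 15.99
158 * 0.25 = 39.5
109 * 0.31 = 33.79
125 * 0.12 = 15
A_total = 15.99 + 39.5 + 33.79 + 15 = 104.28 m^2


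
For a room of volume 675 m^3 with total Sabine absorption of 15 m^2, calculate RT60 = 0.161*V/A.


RT60 = 0.161 * 675 / 15 = 7.245 s


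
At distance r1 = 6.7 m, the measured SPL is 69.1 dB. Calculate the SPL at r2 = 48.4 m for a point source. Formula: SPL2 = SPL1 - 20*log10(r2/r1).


r2/r1 = 48.4/6.7 = 7.22388
Correction = 20*log10(7.22388) = 17.1754 dB
SPL2 = 69.1 - 17.1754 = 51.925 dB


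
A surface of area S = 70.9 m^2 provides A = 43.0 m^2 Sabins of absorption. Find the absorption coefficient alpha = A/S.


Absorption coefficient = absorbed power / incident power
alpha = A / S = 43.0 / 70.9 = 0.60649


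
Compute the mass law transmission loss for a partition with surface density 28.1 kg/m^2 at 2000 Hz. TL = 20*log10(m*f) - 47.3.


m * f = 28.1 * 2000 = 56200
20*log10(56200) = 94.9947 dB
TL = 94.9947 - 47.3 = 47.695 dB


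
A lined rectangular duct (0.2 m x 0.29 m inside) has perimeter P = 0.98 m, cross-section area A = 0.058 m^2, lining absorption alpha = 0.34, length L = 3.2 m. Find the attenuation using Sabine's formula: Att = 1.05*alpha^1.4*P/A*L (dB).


alpha^1.4 = 0.34^1.4 = 0.220836
Attenuation rate = 1.05 * alpha^1.4 * P / A
= 1.05 * 0.220836 * 0.98 / 0.058 = 3.91794 dB/m
Total Att = 3.91794 * 3.2 = 12.537 dB


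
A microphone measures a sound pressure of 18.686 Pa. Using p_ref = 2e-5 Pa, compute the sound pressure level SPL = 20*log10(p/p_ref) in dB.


p / p_ref = 18.686 / 2e-5 = 934300
SPL = 20 * log10(934300) = 119.41 dB


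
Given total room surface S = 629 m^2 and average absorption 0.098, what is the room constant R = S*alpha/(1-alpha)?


R = 629 * 0.098 / (1 - 0.098) = 68.339 m^2


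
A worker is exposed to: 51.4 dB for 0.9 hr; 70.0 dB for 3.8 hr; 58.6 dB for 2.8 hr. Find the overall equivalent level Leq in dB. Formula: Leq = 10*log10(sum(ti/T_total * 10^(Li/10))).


T_total = 0.9 + 3.8 + 2.8 = 7.5 hr
(0.9/7.5) * 10^(51.4/10) = 16564.6
(3.8/7.5) * 10^(70.0/10) = 5.06667e+06
(2.8/7.5) * 10^(58.6/10) = 270456
Sum = 16564.6 + 5.06667e+06 + 270456 = 5.35369e+06
Leq = 10*log10(5.35369e+06) = 67.287 dB


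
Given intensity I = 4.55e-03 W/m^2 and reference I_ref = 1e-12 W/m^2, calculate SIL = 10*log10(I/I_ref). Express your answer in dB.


I / I_ref = 4.55e-03 / 1e-12 = 4.55e+09
SIL = 10 * log10(4.55e+09) = 96.58 dB


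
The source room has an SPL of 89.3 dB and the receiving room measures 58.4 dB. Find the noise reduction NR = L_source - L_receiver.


NR = L_source - L_receiver (difference between source and receiving room levels)
NR = 89.3 - 58.4 = 30.9 dB
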